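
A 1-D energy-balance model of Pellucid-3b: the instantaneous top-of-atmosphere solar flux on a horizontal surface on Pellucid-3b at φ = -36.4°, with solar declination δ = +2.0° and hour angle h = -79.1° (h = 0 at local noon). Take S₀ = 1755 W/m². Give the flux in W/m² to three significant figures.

231 W/m²

cos θ_z = sin φ sin δ + cos φ cos δ cos h = -0.020710 + 0.152109 = 0.131399.
Flux = S₀ · cos θ_z = 1755 × 0.131399 = 230.6 W/m².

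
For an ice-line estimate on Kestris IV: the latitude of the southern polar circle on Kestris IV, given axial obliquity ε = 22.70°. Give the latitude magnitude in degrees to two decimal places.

The polar circle is the lowest latitude that experiences at least one full rotation of continuous darkness at the northern-summer solstice; it lies at |ϕ| = 90° − ε = 90° − 22.70° = 67.30°.

67.30°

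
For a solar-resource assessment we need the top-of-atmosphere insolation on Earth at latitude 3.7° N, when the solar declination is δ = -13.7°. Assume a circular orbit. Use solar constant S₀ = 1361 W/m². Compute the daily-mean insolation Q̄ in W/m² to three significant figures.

cos H₀ = −tan(+3.7°) tan(-13.700°) = 0.0158, H₀ = 1.5550 rad.
Bracket: H₀ sin φ sin δ + cos φ cos δ sin H₀ = 1.5550×0.06453×-0.23684 + 0.99792×0.97155×0.99988 = -0.023766 + 0.969413 = 0.945647.
Q̄ = (S₀/π) × [bracket] = (1361/π) × 0.945647 = 409.7 W/m².

Q̄ ≈ 410 W/m²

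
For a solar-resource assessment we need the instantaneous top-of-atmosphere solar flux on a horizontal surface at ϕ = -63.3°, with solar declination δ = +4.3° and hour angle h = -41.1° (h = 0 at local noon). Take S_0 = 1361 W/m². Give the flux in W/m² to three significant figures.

368 W/m²

cos θ_z = sin ϕ sin δ + cos ϕ cos δ cos h = -0.066984 + 0.337637 = 0.270653.
Flux = S_0 · cos θ_z = 1361 × 0.270653 = 368.4 W/m².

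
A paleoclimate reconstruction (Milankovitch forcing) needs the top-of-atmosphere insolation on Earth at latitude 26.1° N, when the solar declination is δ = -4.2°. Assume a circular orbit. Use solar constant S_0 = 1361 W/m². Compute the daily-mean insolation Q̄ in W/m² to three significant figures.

Q̄ ≈ 366 W/m²

cos h₀ = −tan(+26.1°) tan(-4.200°) = 0.0360, h₀ = 1.5348 rad.
Bracket: h₀ sin ϕ sin δ + cos ϕ cos δ sin h₀ = 1.5348×0.43994×-0.07324 + 0.89803×0.99731×0.99935 = -0.049453 + 0.895032 = 0.845579.
Q̄ = (S_0/π) × [bracket] = (1361/π) × 0.845579 = 366.3 W/m².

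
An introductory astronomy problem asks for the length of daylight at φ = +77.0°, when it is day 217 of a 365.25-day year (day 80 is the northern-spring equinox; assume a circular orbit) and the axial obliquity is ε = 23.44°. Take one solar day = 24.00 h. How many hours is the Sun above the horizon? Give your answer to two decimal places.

Solar longitude: λ_s = 360° × (217 − 80)/365.25 = 135.031°.
sin δ = sin 23.44° × sin 135.031° = 0.28113, so δ = +16.328°.
Sunrise equation: cos H₀ = −tan φ · tan δ = -1.2689 ≤ −1, so the Sun never sets (polar day) and H₀ = π.
Daylight = 2H₀/(2π) × 24.00 h = (3.1416/π) × 24.00 = 24.00 h.

24.00 h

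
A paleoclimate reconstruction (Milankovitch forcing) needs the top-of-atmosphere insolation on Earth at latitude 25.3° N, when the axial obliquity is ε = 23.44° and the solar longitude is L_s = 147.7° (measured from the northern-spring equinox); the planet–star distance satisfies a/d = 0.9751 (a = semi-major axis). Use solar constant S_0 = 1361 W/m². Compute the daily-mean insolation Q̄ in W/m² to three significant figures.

Solar declination: sin δ = sin ε · sin L_s = sin 23.44° × sin 147.7° = 0.21256, so δ = +12.272°.
cos h₀ = −tan(+25.3°) tan(+12.272°) = -0.1028, h₀ = 1.6738 rad.
Bracket: h₀ sin ϕ sin δ + cos ϕ cos δ sin h₀ = 1.6738×0.42736×0.21256 + 0.90408×0.97715×0.99470 = 0.152047 + 0.878740 = 1.030787.
Inverse-square distance factor (a/d)² = 0.9751² = 0.950820.
Q̄ = (S_0/π) × 0.950820 × [bracket] = (1361/π) × 0.950820 × 1.030787 = 424.6 W/m².

Q̄ ≈ 425 W/m²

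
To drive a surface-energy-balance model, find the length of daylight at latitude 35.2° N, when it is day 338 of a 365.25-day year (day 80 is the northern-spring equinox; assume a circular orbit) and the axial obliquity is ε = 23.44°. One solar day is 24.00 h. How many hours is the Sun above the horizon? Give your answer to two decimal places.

9.73 h

Solar longitude: λ_s = 360° × (338 − 80)/365.25 = 254.292°.
sin δ = sin 23.44° × sin 254.292° = -0.38293, so δ = -22.515°.
cos H₀ = −tan φ · tan δ = −tan(+35.2°) × tan(-22.515°) = 0.2924, so H₀ = 1.2740 rad = 73.00°.
Daylight = 2H₀/(2π) × 24.00 h = (1.2740/π) × 24.00 = 9.73 h.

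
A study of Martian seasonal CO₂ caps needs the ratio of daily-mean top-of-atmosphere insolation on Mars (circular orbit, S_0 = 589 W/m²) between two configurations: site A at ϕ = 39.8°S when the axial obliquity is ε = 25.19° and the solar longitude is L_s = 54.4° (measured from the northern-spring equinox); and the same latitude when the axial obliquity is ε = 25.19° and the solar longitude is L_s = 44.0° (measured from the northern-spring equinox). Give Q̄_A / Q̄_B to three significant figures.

— Configuration A (ϕ=-39.8°):
Solar declination: sin δ = sin ε · sin L_s = sin 25.19° × sin 54.4° = 0.34607, so δ = +20.247°.
cos h₀ = −tan(-39.8°) tan(+20.247°) = 0.3073, h₀ = 1.2584 rad.
Bracket: h₀ sin ϕ sin δ + cos ϕ cos δ sin h₀ = 1.2584×-0.64011×0.34607 + 0.76828×0.93821×0.95160 = -0.278764 + 0.685921 = 0.407157.
Q̄ = (S_0/π) × [bracket] = (589/π) × 0.407157 = 76.336 W/m².
— Configuration B (ϕ=-39.8°):
Solar declination: sin δ = sin ε · sin L_s = sin 25.19° × sin 44.0° = 0.29566, so δ = +17.197°.
cos h₀ = −tan(-39.8°) tan(+17.197°) = 0.2579, h₀ = 1.3100 rad.
Bracket: h₀ sin ϕ sin δ + cos ϕ cos δ sin h₀ = 1.3100×-0.64011×0.29566 + 0.76828×0.95529×0.96618 = -0.247924 + 0.709109 = 0.461185.
Q̄ = (S_0/π) × [bracket] = (589/π) × 0.461185 = 86.465 W/m².
Ratio Q̄_A / Q̄_B = 76.336 / 86.465 = 0.8829.

Q̄_A / Q̄_B ≈ 0.883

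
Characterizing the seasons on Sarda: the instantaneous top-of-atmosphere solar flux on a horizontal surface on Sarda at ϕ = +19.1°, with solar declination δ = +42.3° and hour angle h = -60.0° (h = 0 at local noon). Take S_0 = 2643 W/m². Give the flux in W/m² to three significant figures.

1.51e+03 W/m²

cos θ_z = sin ϕ sin δ + cos ϕ cos δ cos h = 0.220222 + 0.349457 = 0.569679.
Flux = S_0 · cos θ_z = 2643 × 0.569679 = 1506 W/m².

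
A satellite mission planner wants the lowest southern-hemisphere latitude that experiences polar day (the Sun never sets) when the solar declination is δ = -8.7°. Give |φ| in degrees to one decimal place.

Polar day requires cos H₀ = −tan φ tan δ ≤ −1, i.e. tan φ tan δ ≥ 1.
The boundary is |tan φ| · |tan δ| = 1, so |φ| = 90° − |δ| = 90° − 8.7° = 81.3° in the southern hemisphere.

|φ| = 81.3°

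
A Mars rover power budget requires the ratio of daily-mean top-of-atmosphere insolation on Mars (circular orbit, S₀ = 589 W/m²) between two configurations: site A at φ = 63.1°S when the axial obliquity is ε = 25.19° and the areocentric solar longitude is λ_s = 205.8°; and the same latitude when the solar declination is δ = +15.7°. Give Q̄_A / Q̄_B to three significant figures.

— Configuration A (φ=-63.1°):
sin δ = sin 25.19° × sin 205.8° = -0.18524, so δ = -10.675°.
cos H₀ = −tan(-63.1°) tan(-10.675°) = -0.3716, H₀ = 1.9515 rad.
Bracket: H₀ sin φ sin δ + cos φ cos δ sin H₀ = 1.9515×-0.89180×-0.18524 + 0.45243×0.98269×0.92841 = 0.322382 + 0.412770 = 0.735152.
Q̄ = (S₀/π) × [bracket] = (589/π) × 0.735152 = 137.83 W/m².
— Configuration B (φ=-63.1°):
cos H₀ = −tan(-63.1°) tan(+15.700°) = 0.5541, H₀ = 0.9836 rad.
Bracket: H₀ sin φ sin δ + cos φ cos δ sin H₀ = 0.9836×-0.89180×0.27060 + 0.45243×0.96269×0.83248 = -0.237363 + 0.362587 = 0.125224.
Q̄ = (S₀/π) × [bracket] = (589/π) × 0.125224 = 23.478 W/m².
Ratio Q̄_A / Q̄_B = 137.83 / 23.478 = 5.871.

Q̄_A / Q̄_B ≈ 5.87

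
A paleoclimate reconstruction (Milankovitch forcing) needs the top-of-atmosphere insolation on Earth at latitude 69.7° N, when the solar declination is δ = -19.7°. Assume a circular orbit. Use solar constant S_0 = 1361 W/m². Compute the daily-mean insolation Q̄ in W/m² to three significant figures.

cos h₀ = −tan(+69.7°) tan(-19.700°) = 0.9679, h₀ = 0.2539 rad.
Bracket: h₀ sin ϕ sin δ + cos ϕ cos δ sin h₀ = 0.2539×0.93789×-0.33710 + 0.34694×0.94147×0.25118 = -0.080274 + 0.082044 = 0.001770.
Q̄ = (S_0/π) × [bracket] = (1361/π) × 0.001770 = 0.7668 W/m².

Q̄ ≈ 0.767 W/m²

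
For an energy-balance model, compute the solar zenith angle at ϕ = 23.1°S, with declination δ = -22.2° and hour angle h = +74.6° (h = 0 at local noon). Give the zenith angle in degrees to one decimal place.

θ_z = 68.0°

cos θ_z = sin ϕ sin δ + cos ϕ cos δ cos h = 0.148241 + 0.226157 = 0.374398.
θ_z = arccos(0.374398) = 68.0°.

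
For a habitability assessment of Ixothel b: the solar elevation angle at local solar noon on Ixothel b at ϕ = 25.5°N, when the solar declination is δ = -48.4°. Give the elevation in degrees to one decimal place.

At local noon the hour angle is zero, so the zenith angle equals |ϕ − δ| = |+25.5° − (-48.400°)| = 73.900°.
Elevation = 90° − 73.900° = 16.1°.

16.1°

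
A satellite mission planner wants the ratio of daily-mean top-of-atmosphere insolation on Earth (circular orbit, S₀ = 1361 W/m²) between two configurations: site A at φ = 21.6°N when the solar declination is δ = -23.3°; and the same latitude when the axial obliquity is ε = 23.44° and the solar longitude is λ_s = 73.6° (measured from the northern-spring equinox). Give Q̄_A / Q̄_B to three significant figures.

Q̄_A / Q̄_B ≈ 0.584

— Configuration A (φ=+21.6°):
cos H₀ = −tan(+21.6°) tan(-23.300°) = 0.1705, H₀ = 1.3994 rad.
Bracket: H₀ sin φ sin δ + cos φ cos δ sin H₀ = 1.3994×0.36812×-0.39555 + 0.92978×0.91845×0.98536 = -0.203766 + 0.841455 = 0.637689.
Q̄ = (S₀/π) × [bracket] = (1361/π) × 0.637689 = 276.26 W/m².
— Configuration B (φ=+21.6°):
Solar declination: sin δ = sin ε · sin λ_s = sin 23.44° × sin 73.6° = 0.38160, so δ = +22.433°.
cos H₀ = −tan(+21.6°) tan(+22.433°) = -0.1635, H₀ = 1.7350 rad.
Bracket: H₀ sin φ sin δ + cos φ cos δ sin H₀ = 1.7350×0.36812×0.38160 + 0.92978×0.92433×0.98655 = 0.243723 + 0.847864 = 1.091587.
Q̄ = (S₀/π) × [bracket] = (1361/π) × 1.091587 = 472.90 W/m².
Ratio Q̄_A / Q̄_B = 276.26 / 472.90 = 0.5842.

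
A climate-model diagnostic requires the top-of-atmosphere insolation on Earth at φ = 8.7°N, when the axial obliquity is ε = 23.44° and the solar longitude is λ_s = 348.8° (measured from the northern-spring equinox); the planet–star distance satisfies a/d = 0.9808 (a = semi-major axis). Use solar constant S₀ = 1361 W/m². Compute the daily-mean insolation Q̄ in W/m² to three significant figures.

Q̄ ≈ 403 W/m²

Solar declination: sin δ = sin ε · sin λ_s = sin 23.44° × sin 348.8° = -0.07726, so δ = -4.431°.
cos H₀ = −tan(+8.7°) tan(-4.431°) = 0.0119, H₀ = 1.5589 rad.
Bracket: H₀ sin φ sin δ + cos φ cos δ sin H₀ = 1.5589×0.15126×-0.07726 + 0.98849×0.99701×0.99993 = -0.018218 + 0.985465 = 0.967247.
Inverse-square distance factor (a/d)² = 0.9808² = 0.961969.
Q̄ = (S₀/π) × 0.961969 × [bracket] = (1361/π) × 0.961969 × 0.967247 = 403.1 W/m².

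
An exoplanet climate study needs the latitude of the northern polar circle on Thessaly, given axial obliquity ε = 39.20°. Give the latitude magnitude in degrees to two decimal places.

50.80°

The polar circle is the lowest latitude that experiences at least one full rotation of continuous daylight at the northern-summer solstice; it lies at |φ| = 90° − ε = 90° − 39.20° = 50.80°.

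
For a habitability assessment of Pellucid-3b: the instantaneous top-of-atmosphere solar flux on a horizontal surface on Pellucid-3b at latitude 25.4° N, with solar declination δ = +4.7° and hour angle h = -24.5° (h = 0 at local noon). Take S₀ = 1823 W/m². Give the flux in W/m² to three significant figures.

cos θ_z = sin φ sin δ + cos φ cos δ cos h = 0.035146 + 0.819236 = 0.854382.
Flux = S₀ · cos θ_z = 1823 × 0.854382 = 1558 W/m².

1.56e+03 W/m²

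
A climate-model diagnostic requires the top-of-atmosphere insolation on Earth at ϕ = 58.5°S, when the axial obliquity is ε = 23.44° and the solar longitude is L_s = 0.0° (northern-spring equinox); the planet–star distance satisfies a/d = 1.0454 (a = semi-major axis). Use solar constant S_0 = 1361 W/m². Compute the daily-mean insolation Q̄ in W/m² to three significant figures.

Solar declination: sin δ = sin ε · sin L_s = sin 23.44° × sin 0.0° = 0.00000, so δ = +0.000°.
cos h₀ = −tan(-58.5°) tan(+0.000°) = 0.0000, h₀ = 1.5708 rad.
Bracket: h₀ sin ϕ sin δ + cos ϕ cos δ sin h₀ = 1.5708×-0.85264×0.00000 + 0.52250×1.00000×1.00000 = -0.000000 + 0.522500 = 0.522500.
Inverse-square distance factor (a/d)² = 1.0454² = 1.092861.
Q̄ = (S_0/π) × 1.092861 × [bracket] = (1361/π) × 1.092861 × 0.522500 = 247.4 W/m².

Q̄ ≈ 247 W/m²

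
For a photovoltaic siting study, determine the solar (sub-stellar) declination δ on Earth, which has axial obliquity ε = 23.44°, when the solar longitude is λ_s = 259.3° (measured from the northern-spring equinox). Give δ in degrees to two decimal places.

δ = -23.01°

sin δ = sin ε · sin λ_s = sin 23.44° × sin 259.3° = -0.390872.
δ = arcsin(-0.390872) = -23.01°.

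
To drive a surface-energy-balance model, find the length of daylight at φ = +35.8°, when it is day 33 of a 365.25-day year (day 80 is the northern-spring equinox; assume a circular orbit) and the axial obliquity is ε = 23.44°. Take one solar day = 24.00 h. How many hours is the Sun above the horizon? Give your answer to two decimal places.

10.33 h

Solar longitude: λ_s = 360° × (33 − 80)/365.25 = -46.324°, i.e. -46.324° + 360° = 313.676°.
sin δ = sin 23.44° × sin 313.676° = -0.28771, so δ = -16.721°.
cos H₀ = −tan φ · tan δ = −tan(+35.8°) × tan(-16.721°) = 0.2167, so H₀ = 1.3524 rad = 77.49°.
Daylight = 2H₀/(2π) × 24.00 h = (1.3524/π) × 24.00 = 10.33 h.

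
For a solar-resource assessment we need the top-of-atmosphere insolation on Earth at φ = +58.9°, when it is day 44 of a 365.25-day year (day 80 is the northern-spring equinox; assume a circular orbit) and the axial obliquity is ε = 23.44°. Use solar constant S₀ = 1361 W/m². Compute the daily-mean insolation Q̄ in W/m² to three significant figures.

Solar longitude: λ_s = 360° × (44 − 80)/365.25 = -35.483°, i.e. -35.483° + 360° = 324.517°.
sin δ = sin 23.44° × sin 324.517° = -0.23090, so δ = -13.350°.
cos H₀ = −tan(+58.9°) tan(-13.350°) = 0.3934, H₀ = 1.1665 rad.
Bracket: H₀ sin φ sin δ + cos φ cos δ sin H₀ = 1.1665×0.85627×-0.23090 + 0.51653×0.97298×0.91937 = -0.230632 + 0.462051 = 0.231419.
Q̄ = (S₀/π) × [bracket] = (1361/π) × 0.231419 = 100.3 W/m².

Q̄ ≈ 100 W/m²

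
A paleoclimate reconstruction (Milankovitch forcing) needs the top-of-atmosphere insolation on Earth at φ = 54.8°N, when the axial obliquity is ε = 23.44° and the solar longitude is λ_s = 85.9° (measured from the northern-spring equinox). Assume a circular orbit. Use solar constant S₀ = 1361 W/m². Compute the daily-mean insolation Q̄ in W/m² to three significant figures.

Q̄ ≈ 494 W/m²

Solar declination: sin δ = sin ε · sin λ_s = sin 23.44° × sin 85.9° = 0.39677, so δ = +23.376°.
cos H₀ = −tan(+54.8°) tan(+23.376°) = -0.6128, H₀ = 2.2303 rad.
Bracket: H₀ sin φ sin δ + cos φ cos δ sin H₀ = 2.2303×0.81714×0.39677 + 0.57643×0.91792×0.79027 = 0.723100 + 0.418145 = 1.141245.
Q̄ = (S₀/π) × [bracket] = (1361/π) × 1.141245 = 494.4 W/m².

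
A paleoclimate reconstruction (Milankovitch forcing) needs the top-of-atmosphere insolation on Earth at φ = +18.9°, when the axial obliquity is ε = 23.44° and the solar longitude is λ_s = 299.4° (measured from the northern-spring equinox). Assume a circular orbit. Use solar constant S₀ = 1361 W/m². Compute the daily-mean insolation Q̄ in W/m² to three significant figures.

Solar declination: sin δ = sin ε · sin λ_s = sin 23.44° × sin 299.4° = -0.34656, so δ = -20.277°.
cos H₀ = −tan(+18.9°) tan(-20.277°) = 0.1265, H₀ = 1.4440 rad.
Bracket: H₀ sin φ sin δ + cos φ cos δ sin H₀ = 1.4440×0.32392×-0.34656 + 0.94609×0.93803×0.99197 = -0.162100 + 0.880334 = 0.718234.
Q̄ = (S₀/π) × [bracket] = (1361/π) × 0.718234 = 311.2 W/m².

Q̄ ≈ 311 W/m²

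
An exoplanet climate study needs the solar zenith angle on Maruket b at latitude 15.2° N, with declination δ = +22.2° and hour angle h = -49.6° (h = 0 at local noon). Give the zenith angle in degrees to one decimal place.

cos θ_z = sin φ sin δ + cos φ cos δ cos h = 0.099066 + 0.579082 = 0.678148.
θ_z = arccos(0.678148) = 47.3°.

θ_z = 47.3°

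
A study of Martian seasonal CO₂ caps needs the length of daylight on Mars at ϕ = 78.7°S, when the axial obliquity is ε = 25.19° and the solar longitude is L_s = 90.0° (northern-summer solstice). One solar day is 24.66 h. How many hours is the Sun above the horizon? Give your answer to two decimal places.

Solar declination: sin δ = sin ε · sin L_s = sin 25.19° × sin 90.0° = 0.42562, so δ = +25.190°.
cos h₀ = −tan ϕ · tan δ = 2.3539 ≥ 1, so the Sun never rises (polar night) and h₀ = 0.
Daylight = 2h₀/(2π) × 24.66 h = (0.0000/π) × 24.66 = 0.00 h.

0.00 h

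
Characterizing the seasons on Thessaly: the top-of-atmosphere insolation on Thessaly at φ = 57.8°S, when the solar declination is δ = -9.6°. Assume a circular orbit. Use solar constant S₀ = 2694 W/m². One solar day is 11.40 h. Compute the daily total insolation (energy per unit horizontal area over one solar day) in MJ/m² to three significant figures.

27.0 MJ/m²

cos H₀ = −tan(-57.8°) tan(-9.600°) = -0.2686, H₀ = 1.8427 rad.
Bracket: H₀ sin φ sin δ + cos φ cos δ sin H₀ = 1.8427×-0.84619×-0.16677 + 0.53288×0.98600×0.96326 = 0.260040 + 0.506116 = 0.766156.
Q̄ = (S₀/π) × [bracket] = (2694/π) × 0.766156 = 657.00 W/m².
Daily total = Q̄ × 11.40 h × 3600 s/h = 657.00 × 11.40 × 3600 / 10⁶ = 26.96 MJ/m².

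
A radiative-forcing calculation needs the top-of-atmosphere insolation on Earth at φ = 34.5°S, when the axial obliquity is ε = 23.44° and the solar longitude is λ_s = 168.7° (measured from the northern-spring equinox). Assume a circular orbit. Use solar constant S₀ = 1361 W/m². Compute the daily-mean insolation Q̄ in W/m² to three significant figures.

Q̄ ≈ 326 W/m²

Solar declination: sin δ = sin ε · sin λ_s = sin 23.44° × sin 168.7° = 0.07795, so δ = +4.470°.
cos H₀ = −tan(-34.5°) tan(+4.470°) = 0.0537, H₀ = 1.5170 rad.
Bracket: H₀ sin φ sin δ + cos φ cos δ sin H₀ = 1.5170×-0.56641×0.07795 + 0.82413×0.99696×0.99856 = -0.066978 + 0.820442 = 0.753464.
Q̄ = (S₀/π) × [bracket] = (1361/π) × 0.753464 = 326.4 W/m².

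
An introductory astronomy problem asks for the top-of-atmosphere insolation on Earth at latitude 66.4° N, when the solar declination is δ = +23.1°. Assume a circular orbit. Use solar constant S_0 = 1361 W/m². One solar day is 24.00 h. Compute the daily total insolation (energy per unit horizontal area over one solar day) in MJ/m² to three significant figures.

cos h₀ = −tan(+66.4°) tan(+23.100°) = -0.9763, h₀ = 2.9235 rad.
Bracket: h₀ sin ϕ sin δ + cos ϕ cos δ sin h₀ = 2.9235×0.91636×0.39234 + 0.40035×0.91982×0.21641 = 1.051070 + 0.079693 = 1.130763.
Q̄ = (S_0/π) × [bracket] = (1361/π) × 1.130763 = 489.87 W/m².
Daily total = Q̄ × 24.00 h × 3600 s/h = 489.87 × 24.00 × 3600 / 10⁶ = 42.32 MJ/m².

42.3 MJ/m²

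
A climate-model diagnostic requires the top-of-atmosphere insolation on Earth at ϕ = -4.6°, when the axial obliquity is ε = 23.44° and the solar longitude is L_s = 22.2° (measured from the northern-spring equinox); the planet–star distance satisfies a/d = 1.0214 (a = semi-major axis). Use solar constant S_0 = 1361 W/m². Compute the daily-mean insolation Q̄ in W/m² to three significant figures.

Q̄ ≈ 437 W/m²

Solar declination: sin δ = sin ε · sin L_s = sin 23.44° × sin 22.2° = 0.15030, so δ = +8.644°.
cos h₀ = −tan(-4.6°) tan(+8.644°) = 0.0122, h₀ = 1.5586 rad.
Bracket: h₀ sin ϕ sin δ + cos ϕ cos δ sin h₀ = 1.5586×-0.08020×0.15030 + 0.99678×0.98864×0.99993 = -0.018787 + 0.985388 = 0.966601.
Inverse-square distance factor (a/d)² = 1.0214² = 1.043258.
Q̄ = (S_0/π) × 1.043258 × [bracket] = (1361/π) × 1.043258 × 0.966601 = 436.9 W/m².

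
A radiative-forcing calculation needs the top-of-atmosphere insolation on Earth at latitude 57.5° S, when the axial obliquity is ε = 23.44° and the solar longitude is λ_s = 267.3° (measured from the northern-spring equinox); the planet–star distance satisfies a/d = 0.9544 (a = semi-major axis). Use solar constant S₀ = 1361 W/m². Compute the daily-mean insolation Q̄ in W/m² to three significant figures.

Q̄ ≈ 449 W/m²

Solar declination: sin δ = sin ε · sin λ_s = sin 23.44° × sin 267.3° = -0.39735, so δ = -23.412°.
cos H₀ = −tan(-57.5°) tan(-23.412°) = -0.6797, H₀ = 2.3181 rad.
Bracket: H₀ sin φ sin δ + cos φ cos δ sin H₀ = 2.3181×-0.84339×-0.39735 + 0.53730×0.91767×0.73352 = 0.776844 + 0.361672 = 1.138516.
Inverse-square distance factor (a/d)² = 0.9544² = 0.910879.
Q̄ = (S₀/π) × 0.910879 × [bracket] = (1361/π) × 0.910879 × 1.138516 = 449.3 W/m².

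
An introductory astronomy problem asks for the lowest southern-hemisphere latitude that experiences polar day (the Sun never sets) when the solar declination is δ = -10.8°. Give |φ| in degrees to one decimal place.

Polar day requires cos H₀ = −tan φ tan δ ≤ −1, i.e. tan φ tan δ ≥ 1.
The boundary is |tan φ| · |tan δ| = 1, so |φ| = 90° − |δ| = 90° − 10.8° = 79.2° in the southern hemisphere.

|φ| = 79.2°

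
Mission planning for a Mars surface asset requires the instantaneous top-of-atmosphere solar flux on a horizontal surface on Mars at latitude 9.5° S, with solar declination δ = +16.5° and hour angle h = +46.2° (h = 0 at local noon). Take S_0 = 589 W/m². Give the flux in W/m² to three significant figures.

cos θ_z = sin ϕ sin δ + cos ϕ cos δ cos h = -0.046876 + 0.654539 = 0.607663.
Flux = S_0 · cos θ_z = 589 × 0.607663 = 357.9 W/m².

358 W/m²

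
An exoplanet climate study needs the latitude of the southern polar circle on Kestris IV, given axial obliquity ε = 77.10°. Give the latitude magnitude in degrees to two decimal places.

12.90°

The polar circle is the lowest latitude that experiences at least one full rotation of continuous darkness at the northern-summer solstice; it lies at |ϕ| = 90° − ε = 90° − 77.10° = 12.90°.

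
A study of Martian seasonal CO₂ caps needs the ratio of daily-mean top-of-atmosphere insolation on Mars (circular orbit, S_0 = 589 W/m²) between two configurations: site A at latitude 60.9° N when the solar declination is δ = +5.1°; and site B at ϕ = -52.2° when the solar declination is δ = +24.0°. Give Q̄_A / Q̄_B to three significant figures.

Q̄_A / Q̄_B ≈ 4.08

— Configuration A (ϕ=+60.9°):
cos h₀ = −tan(+60.9°) tan(+5.100°) = -0.1603, h₀ = 1.7318 rad.
Bracket: h₀ sin ϕ sin δ + cos ϕ cos δ sin h₀ = 1.7318×0.87377×0.08889 + 0.48634×0.99604×0.98706 = 0.134508 + 0.478146 = 0.612654.
Q̄ = (S_0/π) × [bracket] = (589/π) × 0.612654 = 114.86 W/m².
— Configuration B (ϕ=-52.2°):
cos h₀ = −tan(-52.2°) tan(+24.000°) = 0.5740, h₀ = 0.9594 rad.
Bracket: h₀ sin ϕ sin δ + cos ϕ cos δ sin h₀ = 0.9594×-0.79016×0.40674 + 0.61291×0.91355×0.81887 = -0.308341 + 0.458505 = 0.150164.
Q̄ = (S_0/π) × [bracket] = (589/π) × 0.150164 = 28.153 W/m².
Ratio Q̄_A / Q̄_B = 114.86 / 28.153 = 4.080.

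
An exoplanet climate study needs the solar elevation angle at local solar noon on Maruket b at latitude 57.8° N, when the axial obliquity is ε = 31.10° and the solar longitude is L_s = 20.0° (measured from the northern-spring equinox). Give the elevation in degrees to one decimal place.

42.4°

Solar declination: sin δ = sin ε · sin L_s = sin 31.10° × sin 20.0° = 0.17666, so δ = +10.176°.
At local noon the hour angle is zero, so the zenith angle equals |ϕ − δ| = |+57.8° − (+10.176°)| = 47.624°.
Elevation = 90° − 47.624° = 42.4°.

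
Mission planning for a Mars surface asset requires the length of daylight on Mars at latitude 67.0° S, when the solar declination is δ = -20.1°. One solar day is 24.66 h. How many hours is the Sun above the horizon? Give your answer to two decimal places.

cos H₀ = −tan φ · tan δ = −tan(-67.0°) × tan(-20.100°) = -0.8621, so H₀ = 2.6102 rad = 149.56°.
Daylight = 2H₀/(2π) × 24.66 h = (2.6102/π) × 24.66 = 20.49 h.

20.49 h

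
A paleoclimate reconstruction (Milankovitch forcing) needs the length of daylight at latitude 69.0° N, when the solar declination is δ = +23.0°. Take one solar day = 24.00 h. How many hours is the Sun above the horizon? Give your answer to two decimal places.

Sunrise equation: cos h₀ = −tan ϕ · tan δ = -1.1058 ≤ −1, so the Sun never sets (polar day) and h₀ = π.
Daylight = 2h₀/(2π) × 24.00 h = (3.1416/π) × 24.00 = 24.00 h.

24.00 h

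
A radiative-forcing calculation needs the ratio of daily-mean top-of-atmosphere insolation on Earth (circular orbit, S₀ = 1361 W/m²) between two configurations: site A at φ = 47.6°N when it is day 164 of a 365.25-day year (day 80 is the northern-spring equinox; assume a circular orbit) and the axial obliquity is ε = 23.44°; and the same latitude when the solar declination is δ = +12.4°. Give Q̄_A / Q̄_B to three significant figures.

— Configuration A (φ=+47.6°):
Solar longitude: λ_s = 360° × (164 − 80)/365.25 = 82.793°.
sin δ = sin 23.44° × sin 82.793° = 0.39465, so δ = +23.244°.
cos H₀ = −tan(+47.6°) tan(+23.244°) = -0.4704, H₀ = 2.0605 rad.
Bracket: H₀ sin φ sin δ + cos φ cos δ sin H₀ = 2.0605×0.73846×0.39465 + 0.67430×0.91883×0.88247 = 0.600498 + 0.546749 = 1.147247.
Q̄ = (S₀/π) × [bracket] = (1361/π) × 1.147247 = 497.01 W/m².
— Configuration B (φ=+47.6°):
cos H₀ = −tan(+47.6°) tan(+12.400°) = -0.2408, H₀ = 1.8140 rad.
Bracket: H₀ sin φ sin δ + cos φ cos δ sin H₀ = 1.8140×0.73846×0.21474 + 0.67430×0.97667×0.97058 = 0.287658 + 0.639193 = 0.926851.
Q̄ = (S₀/π) × [bracket] = (1361/π) × 0.926851 = 401.53 W/m².
Ratio Q̄_A / Q̄_B = 497.01 / 401.53 = 1.238.

Q̄_A / Q̄_B ≈ 1.24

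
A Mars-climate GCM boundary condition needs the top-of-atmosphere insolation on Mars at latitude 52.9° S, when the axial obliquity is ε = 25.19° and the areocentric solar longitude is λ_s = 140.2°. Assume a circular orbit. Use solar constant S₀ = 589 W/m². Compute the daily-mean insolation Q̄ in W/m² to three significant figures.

sin δ = sin 25.19° × sin 140.2° = 0.27244, so δ = +15.810°.
cos H₀ = −tan(-52.9°) tan(+15.810°) = 0.3744, H₀ = 1.1870 rad.
Bracket: H₀ sin φ sin δ + cos φ cos δ sin H₀ = 1.1870×-0.79758×0.27244 + 0.60321×0.96217×0.92727 = -0.257926 + 0.538179 = 0.280253.
Q̄ = (S₀/π) × [bracket] = (589/π) × 0.280253 = 52.54 W/m².

Q̄ ≈ 52.5 W/m²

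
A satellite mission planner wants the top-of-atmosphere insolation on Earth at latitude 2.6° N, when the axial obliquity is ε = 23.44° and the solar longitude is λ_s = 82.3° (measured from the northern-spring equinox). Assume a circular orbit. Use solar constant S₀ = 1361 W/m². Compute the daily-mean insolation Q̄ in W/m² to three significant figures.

Q̄ ≈ 410 W/m²

Solar declination: sin δ = sin ε · sin λ_s = sin 23.44° × sin 82.3° = 0.39420, so δ = +23.216°.
cos H₀ = −tan(+2.6°) tan(+23.216°) = -0.0195, H₀ = 1.5903 rad.
Bracket: H₀ sin φ sin δ + cos φ cos δ sin H₀ = 1.5903×0.04536×0.39420 + 0.99897×0.91902×0.99981 = 0.028436 + 0.917899 = 0.946335.
Q̄ = (S₀/π) × [bracket] = (1361/π) × 0.946335 = 410.0 W/m².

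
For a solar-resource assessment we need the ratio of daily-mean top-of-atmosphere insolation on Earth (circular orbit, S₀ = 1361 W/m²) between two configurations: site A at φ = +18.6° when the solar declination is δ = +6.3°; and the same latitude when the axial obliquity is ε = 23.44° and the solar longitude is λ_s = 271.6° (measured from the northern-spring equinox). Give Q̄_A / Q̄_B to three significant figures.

— Configuration A (φ=+18.6°):
cos H₀ = −tan(+18.6°) tan(+6.300°) = -0.0372, H₀ = 1.6080 rad.
Bracket: H₀ sin φ sin δ + cos φ cos δ sin H₀ = 1.6080×0.31896×0.10973 + 0.94777×0.99396×0.99931 = 0.056279 + 0.941395 = 0.997674.
Q̄ = (S₀/π) × [bracket] = (1361/π) × 0.997674 = 432.21 W/m².
— Configuration B (φ=+18.6°):
Solar declination: sin δ = sin ε · sin λ_s = sin 23.44° × sin 271.6° = -0.39763, so δ = -23.430°.
cos H₀ = −tan(+18.6°) tan(-23.430°) = 0.1458, H₀ = 1.4244 rad.
Bracket: H₀ sin φ sin δ + cos φ cos δ sin H₀ = 1.4244×0.31896×-0.39763 + 0.94777×0.91754×0.98931 = -0.180654 + 0.860321 = 0.679667.
Q̄ = (S₀/π) × [bracket] = (1361/π) × 0.679667 = 294.45 W/m².
Ratio Q̄_A / Q̄_B = 432.21 / 294.45 = 1.468.

Q̄_A / Q̄_B ≈ 1.47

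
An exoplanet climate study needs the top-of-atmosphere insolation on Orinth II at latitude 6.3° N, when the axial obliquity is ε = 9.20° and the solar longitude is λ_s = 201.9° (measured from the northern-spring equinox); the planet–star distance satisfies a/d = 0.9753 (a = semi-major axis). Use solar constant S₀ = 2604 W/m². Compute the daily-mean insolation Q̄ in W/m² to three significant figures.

Solar declination: sin δ = sin ε · sin λ_s = sin 9.20° × sin 201.9° = -0.05963, so δ = -3.419°.
cos H₀ = −tan(+6.3°) tan(-3.419°) = 0.0066, H₀ = 1.5642 rad.
Bracket: H₀ sin φ sin δ + cos φ cos δ sin H₀ = 1.5642×0.10973×-0.05963 + 0.99396×0.99822×0.99998 = -0.010235 + 0.992171 = 0.981936.
Inverse-square distance factor (a/d)² = 0.9753² = 0.951210.
Q̄ = (S₀/π) × 0.951210 × [bracket] = (2604/π) × 0.951210 × 0.981936 = 774.2 W/m².

Q̄ ≈ 774 W/m²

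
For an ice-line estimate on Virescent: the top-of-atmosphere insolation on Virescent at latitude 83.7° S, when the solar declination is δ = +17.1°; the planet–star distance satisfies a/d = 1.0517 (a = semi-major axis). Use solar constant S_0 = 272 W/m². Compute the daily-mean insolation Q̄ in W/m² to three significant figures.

Q̄ ≈ 0.00 W/m²

cos h₀ = −tan(-83.7°) tan(+17.100°) = 2.7866 ≥ 1 ⇒ polar night, h₀ = 0 and Q̄ = 0.
Inverse-square distance factor (a/d)² = 1.0517² = 1.106073.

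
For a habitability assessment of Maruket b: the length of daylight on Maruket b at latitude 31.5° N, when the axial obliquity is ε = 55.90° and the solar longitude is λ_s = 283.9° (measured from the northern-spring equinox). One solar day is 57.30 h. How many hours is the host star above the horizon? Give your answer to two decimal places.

10.86 h

Solar declination: sin δ = sin ε · sin λ_s = sin 55.90° × sin 283.9° = -0.80381, so δ = -53.496°.
cos H₀ = −tan φ · tan δ = −tan(+31.5°) × tan(-53.496°) = 0.8280, so H₀ = 0.5952 rad = 34.10°.
Daylight = 2H₀/(2π) × 57.30 h = (0.5952/π) × 57.30 = 10.86 h.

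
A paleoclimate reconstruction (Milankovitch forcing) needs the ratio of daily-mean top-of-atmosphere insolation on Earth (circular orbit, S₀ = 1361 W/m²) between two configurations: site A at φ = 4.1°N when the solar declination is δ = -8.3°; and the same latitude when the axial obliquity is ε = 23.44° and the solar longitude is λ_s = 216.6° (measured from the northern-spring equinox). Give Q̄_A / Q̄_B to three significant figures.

— Configuration A (φ=+4.1°):
cos H₀ = −tan(+4.1°) tan(-8.300°) = 0.0105, H₀ = 1.5603 rad.
Bracket: H₀ sin φ sin δ + cos φ cos δ sin H₀ = 1.5603×0.07150×-0.14436 + 0.99744×0.98953×0.99995 = -0.016105 + 0.986947 = 0.970842.
Q̄ = (S₀/π) × [bracket] = (1361/π) × 0.970842 = 420.59 W/m².
— Configuration B (φ=+4.1°):
Solar declination: sin δ = sin ε · sin λ_s = sin 23.44° × sin 216.6° = -0.23717, so δ = -13.720°.
cos H₀ = −tan(+4.1°) tan(-13.720°) = 0.0175, H₀ = 1.5533 rad.
Bracket: H₀ sin φ sin δ + cos φ cos δ sin H₀ = 1.5533×0.07150×-0.23717 + 0.99744×0.97147×0.99985 = -0.026340 + 0.968838 = 0.942498.
Q̄ = (S₀/π) × [bracket] = (1361/π) × 0.942498 = 408.31 W/m².
Ratio Q̄_A / Q̄_B = 420.59 / 408.31 = 1.030.

Q̄_A / Q̄_B ≈ 1.03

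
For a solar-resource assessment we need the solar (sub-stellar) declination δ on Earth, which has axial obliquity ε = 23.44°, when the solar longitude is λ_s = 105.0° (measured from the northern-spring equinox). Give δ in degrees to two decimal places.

sin δ = sin ε · sin λ_s = sin 23.44° × sin 105.0° = 0.384234.
δ = arcsin(0.384234) = +22.60°.

δ = +22.60°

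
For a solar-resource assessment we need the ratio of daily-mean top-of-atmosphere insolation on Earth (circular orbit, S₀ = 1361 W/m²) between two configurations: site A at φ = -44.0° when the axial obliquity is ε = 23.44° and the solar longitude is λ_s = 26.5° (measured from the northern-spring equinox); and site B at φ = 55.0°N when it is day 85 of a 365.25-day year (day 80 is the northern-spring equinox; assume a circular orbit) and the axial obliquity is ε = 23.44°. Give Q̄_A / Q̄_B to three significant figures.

Q̄_A / Q̄_B ≈ 0.850

— Configuration A (φ=-44.0°):
Solar declination: sin δ = sin ε · sin λ_s = sin 23.44° × sin 26.5° = 0.17749, so δ = +10.224°.
cos H₀ = −tan(-44.0°) tan(+10.224°) = 0.1742, H₀ = 1.3957 rad.
Bracket: H₀ sin φ sin δ + cos φ cos δ sin H₀ = 1.3957×-0.69466×0.17749 + 0.71934×0.98412×0.98472 = -0.172083 + 0.697100 = 0.525017.
Q̄ = (S₀/π) × [bracket] = (1361/π) × 0.525017 = 227.45 W/m².
— Configuration B (φ=+55.0°):
Solar longitude: λ_s = 360° × (85 − 80)/365.25 = 4.928°.
sin δ = sin 23.44° × sin 4.928° = 0.03417, so δ = +1.958°.
cos H₀ = −tan(+55.0°) tan(+1.958°) = -0.0488, H₀ = 1.6196 rad.
Bracket: H₀ sin φ sin δ + cos φ cos δ sin H₀ = 1.6196×0.81915×0.03417 + 0.57358×0.99942×0.99881 = 0.045333 + 0.572565 = 0.617898.
Q̄ = (S₀/π) × [bracket] = (1361/π) × 0.617898 = 267.69 W/m².
Ratio Q̄_A / Q̄_B = 227.45 / 267.69 = 0.8497.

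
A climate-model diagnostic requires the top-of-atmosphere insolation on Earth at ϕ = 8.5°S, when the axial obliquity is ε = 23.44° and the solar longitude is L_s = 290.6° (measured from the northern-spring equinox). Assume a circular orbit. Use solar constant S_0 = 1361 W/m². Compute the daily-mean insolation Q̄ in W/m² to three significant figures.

Solar declination: sin δ = sin ε · sin L_s = sin 23.44° × sin 290.6° = -0.37235, so δ = -21.861°.
cos h₀ = −tan(-8.5°) tan(-21.861°) = -0.0600, h₀ = 1.6308 rad.
Bracket: h₀ sin ϕ sin δ + cos ϕ cos δ sin h₀ = 1.6308×-0.14781×-0.37235 + 0.98902×0.92809×0.99820 = 0.089754 + 0.916247 = 1.006001.
Q̄ = (S_0/π) × [bracket] = (1361/π) × 1.006001 = 435.8 W/m².

Q̄ ≈ 436 W/m²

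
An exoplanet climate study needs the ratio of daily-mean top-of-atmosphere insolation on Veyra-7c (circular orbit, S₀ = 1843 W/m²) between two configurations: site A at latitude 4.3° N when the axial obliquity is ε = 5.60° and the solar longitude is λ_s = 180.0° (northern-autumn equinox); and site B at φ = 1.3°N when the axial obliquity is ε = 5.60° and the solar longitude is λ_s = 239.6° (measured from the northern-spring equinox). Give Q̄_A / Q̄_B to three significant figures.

— Configuration A (φ=+4.3°):
Solar declination: sin δ = sin ε · sin λ_s = sin 5.60° × sin 180.0° = 0.00000, so δ = +0.000°.
cos H₀ = −tan(+4.3°) tan(+0.000°) = -0.0000, H₀ = 1.5708 rad.
Bracket: H₀ sin φ sin δ + cos φ cos δ sin H₀ = 1.5708×0.07498×0.00000 + 0.99719×1.00000×1.00000 = 0.000000 + 0.997190 = 0.997190.
Q̄ = (S₀/π) × [bracket] = (1843/π) × 0.997190 = 585.00 W/m².
— Configuration B (φ=+1.3°):
Solar declination: sin δ = sin ε · sin λ_s = sin 5.60° × sin 239.6° = -0.08417, so δ = -4.828°.
cos H₀ = −tan(+1.3°) tan(-4.828°) = 0.0019, H₀ = 1.5689 rad.
Bracket: H₀ sin φ sin δ + cos φ cos δ sin H₀ = 1.5689×0.02269×-0.08417 + 0.99974×0.99645×1.00000 = -0.002996 + 0.996191 = 0.993195.
Q̄ = (S₀/π) × [bracket] = (1843/π) × 0.993195 = 582.65 W/m².
Ratio Q̄_A / Q̄_B = 585.00 / 582.65 = 1.004.

Q̄_A / Q̄_B ≈ 1.00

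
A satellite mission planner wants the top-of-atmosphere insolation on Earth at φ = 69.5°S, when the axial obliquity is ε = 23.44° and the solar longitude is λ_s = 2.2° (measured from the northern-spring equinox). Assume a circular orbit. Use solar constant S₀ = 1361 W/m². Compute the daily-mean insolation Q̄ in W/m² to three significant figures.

Q̄ ≈ 142 W/m²

Solar declination: sin δ = sin ε · sin λ_s = sin 23.44° × sin 2.2° = 0.01527, so δ = +0.875°.
cos H₀ = −tan(-69.5°) tan(+0.875°) = 0.0408, H₀ = 1.5299 rad.
Bracket: H₀ sin φ sin δ + cos φ cos δ sin H₀ = 1.5299×-0.93667×0.01527 + 0.35021×0.99988×0.99917 = -0.021882 + 0.349877 = 0.327995.
Q̄ = (S₀/π) × [bracket] = (1361/π) × 0.327995 = 142.1 W/m².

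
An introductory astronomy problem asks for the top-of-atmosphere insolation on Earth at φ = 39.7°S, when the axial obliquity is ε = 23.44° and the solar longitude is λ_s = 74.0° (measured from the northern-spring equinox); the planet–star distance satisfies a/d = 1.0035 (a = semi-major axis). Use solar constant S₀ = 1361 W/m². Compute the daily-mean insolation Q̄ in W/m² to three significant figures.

Solar declination: sin δ = sin ε · sin λ_s = sin 23.44° × sin 74.0° = 0.38238, so δ = +22.481°.
cos H₀ = −tan(-39.7°) tan(+22.481°) = 0.3436, H₀ = 1.2201 rad.
Bracket: H₀ sin φ sin δ + cos φ cos δ sin H₀ = 1.2201×-0.63877×0.38238 + 0.76940×0.92401×0.93913 = -0.298013 + 0.667659 = 0.369646.
Inverse-square distance factor (a/d)² = 1.0035² = 1.007012.
Q̄ = (S₀/π) × 1.007012 × [bracket] = (1361/π) × 1.007012 × 0.369646 = 161.3 W/m².

Q̄ ≈ 161 W/m²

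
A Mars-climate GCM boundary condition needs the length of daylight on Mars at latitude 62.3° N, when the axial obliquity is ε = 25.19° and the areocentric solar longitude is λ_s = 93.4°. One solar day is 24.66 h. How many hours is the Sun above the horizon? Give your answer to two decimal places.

21.01 h

sin δ = sin 25.19° × sin 93.4° = 0.42487, so δ = +25.143°.
cos H₀ = −tan φ · tan δ = −tan(+62.3°) × tan(+25.143°) = -0.8940, so H₀ = 2.6769 rad = 153.38°.
Daylight = 2H₀/(2π) × 24.66 h = (2.6769/π) × 24.66 = 21.01 h.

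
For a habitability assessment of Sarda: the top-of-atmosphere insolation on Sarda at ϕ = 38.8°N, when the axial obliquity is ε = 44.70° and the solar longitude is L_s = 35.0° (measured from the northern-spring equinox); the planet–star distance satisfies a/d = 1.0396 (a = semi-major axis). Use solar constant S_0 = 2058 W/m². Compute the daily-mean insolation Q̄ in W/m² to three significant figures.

Q̄ ≈ 818 W/m²

Solar declination: sin δ = sin ε · sin L_s = sin 44.70° × sin 35.0° = 0.40345, so δ = +23.794°.
cos h₀ = −tan(+38.8°) tan(+23.794°) = -0.3545, h₀ = 1.9332 rad.
Bracket: h₀ sin ϕ sin δ + cos ϕ cos δ sin h₀ = 1.9332×0.62660×0.40345 + 0.77934×0.91500×0.93505 = 0.488716 + 0.666781 = 1.155497.
Inverse-square distance factor (a/d)² = 1.0396² = 1.080768.
Q̄ = (S_0/π) × 1.080768 × [bracket] = (2058/π) × 1.080768 × 1.155497 = 818.1 W/m².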